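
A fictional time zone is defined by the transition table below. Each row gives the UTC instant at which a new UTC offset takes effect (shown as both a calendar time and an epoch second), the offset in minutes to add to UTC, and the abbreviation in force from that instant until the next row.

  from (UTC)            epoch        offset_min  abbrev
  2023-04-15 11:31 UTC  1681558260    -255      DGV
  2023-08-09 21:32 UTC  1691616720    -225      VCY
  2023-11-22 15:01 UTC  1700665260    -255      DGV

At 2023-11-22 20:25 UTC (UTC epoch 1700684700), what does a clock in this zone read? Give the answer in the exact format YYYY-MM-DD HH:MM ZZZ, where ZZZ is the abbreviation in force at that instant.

2023-11-22 16:10 DGV

Query: 2023-11-22 20:25 UTC
Rule 3/3 (DGV, -04:15): 2023-11-22 15:01 UTC ≤ query < +∞
20·60 + 25 - 255 = 970 min
970 = 0·1440 + 970; 970 = 16·60 + 10 → 16:10, same day
→ 2023-11-22 16:10 DGV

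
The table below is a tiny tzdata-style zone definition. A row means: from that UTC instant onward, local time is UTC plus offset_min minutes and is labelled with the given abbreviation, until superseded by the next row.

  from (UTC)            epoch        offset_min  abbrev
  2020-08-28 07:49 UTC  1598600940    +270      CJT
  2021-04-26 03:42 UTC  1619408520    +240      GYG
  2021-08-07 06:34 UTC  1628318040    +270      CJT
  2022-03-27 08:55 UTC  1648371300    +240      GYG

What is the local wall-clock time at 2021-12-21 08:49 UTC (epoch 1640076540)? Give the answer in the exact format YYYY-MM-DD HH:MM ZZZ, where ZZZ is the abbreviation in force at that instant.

2021-12-21 13:19 CJT

Query: 2021-12-21 08:49 UTC
Rule 3/4 (CJT, +04:30): 2021-08-07 06:34 UTC ≤ query < 2022-03-27 08:55 UTC
8·60 + 49 + 270 = 799 min
799 = 0·1440 + 799; 799 = 13·60 + 19 → 13:19, same day
→ 2021-12-21 13:19 CJT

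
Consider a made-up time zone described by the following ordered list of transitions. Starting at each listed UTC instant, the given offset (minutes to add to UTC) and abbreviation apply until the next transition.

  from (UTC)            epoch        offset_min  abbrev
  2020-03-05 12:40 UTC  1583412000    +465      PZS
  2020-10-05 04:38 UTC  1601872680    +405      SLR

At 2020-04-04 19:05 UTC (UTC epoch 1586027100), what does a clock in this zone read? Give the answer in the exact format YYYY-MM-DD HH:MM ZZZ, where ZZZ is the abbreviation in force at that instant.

Query: 2020-04-04 19:05 UTC
Rule 1/2 (PZS, +07:45): 2020-03-05 12:40 UTC ≤ query < 2020-10-05 04:38 UTC
19·60 + 5 + 465 = 1610 min
1610 = 1·1440 + 170; 170 = 2·60 + 50 → 02:50, 2020-04-04 + 1 day = 2020-04-05
→ 2020-04-05 02:50 PZS

2020-04-05 02:50 PZS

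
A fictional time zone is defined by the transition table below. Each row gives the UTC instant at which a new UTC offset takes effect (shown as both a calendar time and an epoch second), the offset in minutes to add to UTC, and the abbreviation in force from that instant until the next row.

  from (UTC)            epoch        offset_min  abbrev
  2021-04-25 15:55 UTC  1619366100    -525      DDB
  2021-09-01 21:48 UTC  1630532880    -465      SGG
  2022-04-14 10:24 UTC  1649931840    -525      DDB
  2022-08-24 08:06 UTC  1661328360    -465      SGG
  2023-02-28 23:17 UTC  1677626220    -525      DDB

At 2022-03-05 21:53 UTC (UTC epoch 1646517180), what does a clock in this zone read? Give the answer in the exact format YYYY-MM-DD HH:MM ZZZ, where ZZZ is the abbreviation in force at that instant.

Query: 2022-03-05 21:53 UTC
Rule 2/5 (SGG, -07:45): 2021-09-01 21:48 UTC ≤ query < 2022-04-14 10:24 UTC
21·60 + 53 - 465 = 848 min
848 = 0·1440 + 848; 848 = 14·60 + 8 → 14:08, same day
→ 2022-03-05 14:08 SGG

2022-03-05 14:08 SGG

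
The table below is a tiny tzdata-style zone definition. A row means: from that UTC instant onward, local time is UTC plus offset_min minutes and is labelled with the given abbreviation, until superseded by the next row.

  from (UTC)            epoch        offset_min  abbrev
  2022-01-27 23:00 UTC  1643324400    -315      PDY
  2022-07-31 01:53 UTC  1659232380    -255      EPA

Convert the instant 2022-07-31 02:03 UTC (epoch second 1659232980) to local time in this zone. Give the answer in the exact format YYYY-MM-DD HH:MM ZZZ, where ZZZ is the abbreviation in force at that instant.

Query: 2022-07-31 02:03 UTC
Rule 2/2 (EPA, -04:15): 2022-07-31 01:53 UTC ≤ query < +∞
2·60 + 3 - 255 = -132 min
-132 = -1·1440 + 1308; 1308 = 21·60 + 48 → 21:48, 2022-07-31 - 1 day = 2022-07-30
→ 2022-07-30 21:48 EPA

2022-07-30 21:48 EPA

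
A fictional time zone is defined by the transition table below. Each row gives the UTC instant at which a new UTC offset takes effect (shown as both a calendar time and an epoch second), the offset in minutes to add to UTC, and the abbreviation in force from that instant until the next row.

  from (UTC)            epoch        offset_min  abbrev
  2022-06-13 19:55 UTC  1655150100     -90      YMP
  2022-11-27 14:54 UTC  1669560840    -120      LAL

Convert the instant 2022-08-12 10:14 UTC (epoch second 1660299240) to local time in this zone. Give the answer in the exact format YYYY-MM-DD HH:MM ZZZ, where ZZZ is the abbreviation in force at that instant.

2022-08-12 08:44 YMP

Query: 2022-08-12 10:14 UTC
Rule 1/2 (YMP, -01:30): 2022-06-13 19:55 UTC ≤ query < 2022-11-27 14:54 UTC
10·60 + 14 - 90 = 524 min
524 = 0·1440 + 524; 524 = 8·60 + 44 → 08:44, same day
→ 2022-08-12 08:44 YMP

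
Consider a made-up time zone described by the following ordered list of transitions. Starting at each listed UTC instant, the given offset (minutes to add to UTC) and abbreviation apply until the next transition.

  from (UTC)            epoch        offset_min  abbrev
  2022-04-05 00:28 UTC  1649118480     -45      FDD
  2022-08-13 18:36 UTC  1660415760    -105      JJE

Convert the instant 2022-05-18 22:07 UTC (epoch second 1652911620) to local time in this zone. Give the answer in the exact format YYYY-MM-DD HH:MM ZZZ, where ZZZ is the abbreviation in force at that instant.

Query: 2022-05-18 22:07 UTC
Rule 1/2 (FDD, -00:45): 2022-04-05 00:28 UTC ≤ query < 2022-08-13 18:36 UTC
22·60 + 7 - 45 = 1282 min
1282 = 0·1440 + 1282; 1282 = 21·60 + 22 → 21:22, same day
→ 2022-05-18 21:22 FDD

2022-05-18 21:22 FDD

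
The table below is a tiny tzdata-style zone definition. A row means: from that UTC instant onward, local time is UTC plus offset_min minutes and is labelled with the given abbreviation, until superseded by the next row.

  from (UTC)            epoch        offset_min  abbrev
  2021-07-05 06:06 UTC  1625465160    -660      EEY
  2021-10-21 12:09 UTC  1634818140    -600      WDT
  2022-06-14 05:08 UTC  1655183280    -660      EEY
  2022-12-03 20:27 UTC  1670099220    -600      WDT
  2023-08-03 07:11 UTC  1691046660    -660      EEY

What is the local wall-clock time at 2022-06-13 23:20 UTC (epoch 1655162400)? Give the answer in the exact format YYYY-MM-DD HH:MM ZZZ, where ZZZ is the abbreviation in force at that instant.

2022-06-13 13:20 WDT

Query: 2022-06-13 23:20 UTC
Rule 2/5 (WDT, -10:00): 2021-10-21 12:09 UTC ≤ query < 2022-06-14 05:08 UTC
23·60 + 20 - 600 = 800 min
800 = 0·1440 + 800; 800 = 13·60 + 20 → 13:20, same day
→ 2022-06-13 13:20 WDT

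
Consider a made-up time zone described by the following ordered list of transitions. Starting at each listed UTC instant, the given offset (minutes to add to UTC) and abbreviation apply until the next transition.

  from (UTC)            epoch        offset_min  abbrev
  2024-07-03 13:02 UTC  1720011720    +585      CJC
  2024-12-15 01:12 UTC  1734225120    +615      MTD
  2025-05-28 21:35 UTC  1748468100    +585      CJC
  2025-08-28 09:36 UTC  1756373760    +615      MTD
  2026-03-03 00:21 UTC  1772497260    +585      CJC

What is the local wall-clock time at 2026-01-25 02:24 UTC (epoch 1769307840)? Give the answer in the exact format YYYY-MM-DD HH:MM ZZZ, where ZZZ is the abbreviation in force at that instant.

Query: 2026-01-25 02:24 UTC
Rule 4/5 (MTD, +10:15): 2025-08-28 09:36 UTC ≤ query < 2026-03-03 00:21 UTC
2·60 + 24 + 615 = 759 min
759 = 0·1440 + 759; 759 = 12·60 + 39 → 12:39, same day
→ 2026-01-25 12:39 MTD

2026-01-25 12:39 MTD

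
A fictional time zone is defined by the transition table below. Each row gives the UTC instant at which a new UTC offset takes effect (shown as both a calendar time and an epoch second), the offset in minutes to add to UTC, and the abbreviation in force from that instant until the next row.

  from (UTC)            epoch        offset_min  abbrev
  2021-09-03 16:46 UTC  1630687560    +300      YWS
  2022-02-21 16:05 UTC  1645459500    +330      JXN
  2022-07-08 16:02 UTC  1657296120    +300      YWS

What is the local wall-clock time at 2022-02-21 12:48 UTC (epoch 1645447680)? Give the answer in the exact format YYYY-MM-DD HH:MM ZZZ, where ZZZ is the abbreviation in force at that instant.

2022-02-21 17:48 YWS

Query: 2022-02-21 12:48 UTC
Rule 1/3 (YWS, +05:00): 2021-09-03 16:46 UTC ≤ query < 2022-02-21 16:05 UTC
12·60 + 48 + 300 = 1068 min
1068 = 0·1440 + 1068; 1068 = 17·60 + 48 → 17:48, same day
→ 2022-02-21 17:48 YWS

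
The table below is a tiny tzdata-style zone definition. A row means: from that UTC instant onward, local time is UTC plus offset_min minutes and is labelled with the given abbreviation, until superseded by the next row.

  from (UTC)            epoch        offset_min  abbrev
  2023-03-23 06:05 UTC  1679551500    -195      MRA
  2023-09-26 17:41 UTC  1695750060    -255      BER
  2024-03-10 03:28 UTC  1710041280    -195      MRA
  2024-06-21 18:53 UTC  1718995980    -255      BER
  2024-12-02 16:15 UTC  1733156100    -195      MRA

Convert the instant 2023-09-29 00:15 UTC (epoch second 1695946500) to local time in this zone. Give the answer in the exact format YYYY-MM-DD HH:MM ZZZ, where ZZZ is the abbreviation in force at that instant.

Query: 2023-09-29 00:15 UTC
Rule 2/5 (BER, -04:15): 2023-09-26 17:41 UTC ≤ query < 2024-03-10 03:28 UTC
0·60 + 15 - 255 = -240 min
-240 = -1·1440 + 1200; 1200 = 20·60 + 0 → 20:00, 2023-09-29 - 1 day = 2023-09-28
→ 2023-09-28 20:00 BER

2023-09-28 20:00 BER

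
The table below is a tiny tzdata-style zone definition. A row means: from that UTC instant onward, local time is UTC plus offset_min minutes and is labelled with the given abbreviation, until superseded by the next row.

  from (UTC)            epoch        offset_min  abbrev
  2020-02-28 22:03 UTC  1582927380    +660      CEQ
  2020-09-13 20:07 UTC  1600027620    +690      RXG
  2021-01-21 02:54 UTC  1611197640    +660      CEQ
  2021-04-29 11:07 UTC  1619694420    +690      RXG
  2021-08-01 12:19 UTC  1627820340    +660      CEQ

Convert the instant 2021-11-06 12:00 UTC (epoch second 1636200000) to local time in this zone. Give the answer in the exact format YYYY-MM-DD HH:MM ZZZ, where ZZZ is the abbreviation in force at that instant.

2021-11-06 23:00 CEQ

Query: 2021-11-06 12:00 UTC
Rule 5/5 (CEQ, +11:00): 2021-08-01 12:19 UTC ≤ query < +∞
12·60 + 0 + 660 = 1380 min
1380 = 0·1440 + 1380; 1380 = 23·60 + 0 → 23:00, same day
→ 2021-11-06 23:00 CEQ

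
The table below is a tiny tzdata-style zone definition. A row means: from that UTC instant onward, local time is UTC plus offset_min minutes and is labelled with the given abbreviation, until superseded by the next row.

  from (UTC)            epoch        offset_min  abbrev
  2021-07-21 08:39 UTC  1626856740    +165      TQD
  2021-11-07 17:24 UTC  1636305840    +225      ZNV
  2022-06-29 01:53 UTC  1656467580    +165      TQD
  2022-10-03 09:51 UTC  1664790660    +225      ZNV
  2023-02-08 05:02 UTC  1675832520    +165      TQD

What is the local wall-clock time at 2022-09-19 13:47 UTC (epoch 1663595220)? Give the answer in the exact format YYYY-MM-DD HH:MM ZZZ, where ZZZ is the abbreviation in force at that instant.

Query: 2022-09-19 13:47 UTC
Rule 3/5 (TQD, +02:45): 2022-06-29 01:53 UTC ≤ query < 2022-10-03 09:51 UTC
13·60 + 47 + 165 = 992 min
992 = 0·1440 + 992; 992 = 16·60 + 32 → 16:32, same day
→ 2022-09-19 16:32 TQD

2022-09-19 16:32 TQD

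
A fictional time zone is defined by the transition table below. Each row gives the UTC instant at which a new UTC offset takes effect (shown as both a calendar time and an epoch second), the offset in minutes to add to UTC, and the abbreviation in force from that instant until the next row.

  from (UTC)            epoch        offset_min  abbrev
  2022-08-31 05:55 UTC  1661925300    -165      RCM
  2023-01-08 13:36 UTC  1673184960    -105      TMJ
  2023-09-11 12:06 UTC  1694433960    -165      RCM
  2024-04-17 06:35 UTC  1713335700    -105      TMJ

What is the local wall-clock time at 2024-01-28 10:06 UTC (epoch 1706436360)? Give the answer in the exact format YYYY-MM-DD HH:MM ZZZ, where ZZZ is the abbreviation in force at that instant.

2024-01-28 07:21 RCM

Query: 2024-01-28 10:06 UTC
Rule 3/4 (RCM, -02:45): 2023-09-11 12:06 UTC ≤ query < 2024-04-17 06:35 UTC
10·60 + 6 - 165 = 441 min
441 = 0·1440 + 441; 441 = 7·60 + 21 → 07:21, same day
→ 2024-01-28 07:21 RCM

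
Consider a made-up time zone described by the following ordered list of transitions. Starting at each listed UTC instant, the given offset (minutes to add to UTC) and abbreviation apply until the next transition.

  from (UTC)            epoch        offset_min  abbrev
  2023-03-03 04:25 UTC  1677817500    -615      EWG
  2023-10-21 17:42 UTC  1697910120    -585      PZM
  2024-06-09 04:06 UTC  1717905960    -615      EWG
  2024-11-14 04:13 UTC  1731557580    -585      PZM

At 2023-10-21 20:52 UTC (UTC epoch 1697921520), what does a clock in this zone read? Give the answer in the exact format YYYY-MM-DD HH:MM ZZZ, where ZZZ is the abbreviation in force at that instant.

Query: 2023-10-21 20:52 UTC
Rule 2/4 (PZM, -09:45): 2023-10-21 17:42 UTC ≤ query < 2024-06-09 04:06 UTC
20·60 + 52 - 585 = 667 min
667 = 0·1440 + 667; 667 = 11·60 + 7 → 11:07, same day
→ 2023-10-21 11:07 PZM

2023-10-21 11:07 PZM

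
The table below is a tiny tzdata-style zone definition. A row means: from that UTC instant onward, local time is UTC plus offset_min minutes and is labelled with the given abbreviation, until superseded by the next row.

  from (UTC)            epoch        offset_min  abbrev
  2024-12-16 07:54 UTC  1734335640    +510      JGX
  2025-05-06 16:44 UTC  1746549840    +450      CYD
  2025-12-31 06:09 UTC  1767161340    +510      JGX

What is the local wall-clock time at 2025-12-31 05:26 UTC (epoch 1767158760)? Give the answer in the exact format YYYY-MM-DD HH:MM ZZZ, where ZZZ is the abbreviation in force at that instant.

2025-12-31 12:56 CYD

Query: 2025-12-31 05:26 UTC
Rule 2/3 (CYD, +07:30): 2025-05-06 16:44 UTC ≤ query < 2025-12-31 06:09 UTC
5·60 + 26 + 450 = 776 min
776 = 0·1440 + 776; 776 = 12·60 + 56 → 12:56, same day
→ 2025-12-31 12:56 CYD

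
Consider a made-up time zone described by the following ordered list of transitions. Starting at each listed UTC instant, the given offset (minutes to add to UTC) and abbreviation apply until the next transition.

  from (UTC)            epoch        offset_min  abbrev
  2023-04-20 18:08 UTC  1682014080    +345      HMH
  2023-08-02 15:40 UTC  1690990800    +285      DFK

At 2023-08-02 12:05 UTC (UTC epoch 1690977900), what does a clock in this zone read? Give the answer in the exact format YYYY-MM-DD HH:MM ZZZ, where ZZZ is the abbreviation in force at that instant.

2023-08-02 17:50 HMH

Query: 2023-08-02 12:05 UTC
Rule 1/2 (HMH, +05:45): 2023-04-20 18:08 UTC ≤ query < 2023-08-02 15:40 UTC
12·60 + 5 + 345 = 1070 min
1070 = 0·1440 + 1070; 1070 = 17·60 + 50 → 17:50, same day
→ 2023-08-02 17:50 HMH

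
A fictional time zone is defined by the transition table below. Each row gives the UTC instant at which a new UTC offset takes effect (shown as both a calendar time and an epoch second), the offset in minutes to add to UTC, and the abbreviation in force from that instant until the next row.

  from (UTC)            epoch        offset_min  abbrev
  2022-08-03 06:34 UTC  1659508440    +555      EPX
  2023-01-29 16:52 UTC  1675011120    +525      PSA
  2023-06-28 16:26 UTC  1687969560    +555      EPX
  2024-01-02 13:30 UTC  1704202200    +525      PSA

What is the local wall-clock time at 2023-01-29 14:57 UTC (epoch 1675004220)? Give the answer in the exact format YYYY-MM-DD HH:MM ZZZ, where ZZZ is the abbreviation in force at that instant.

Query: 2023-01-29 14:57 UTC
Rule 1/4 (EPX, +09:15): 2022-08-03 06:34 UTC ≤ query < 2023-01-29 16:52 UTC
14·60 + 57 + 555 = 1452 min
1452 = 1·1440 + 12; 12 = 0·60 + 12 → 00:12, 2023-01-29 + 1 day = 2023-01-30
→ 2023-01-30 00:12 EPX

2023-01-30 00:12 EPX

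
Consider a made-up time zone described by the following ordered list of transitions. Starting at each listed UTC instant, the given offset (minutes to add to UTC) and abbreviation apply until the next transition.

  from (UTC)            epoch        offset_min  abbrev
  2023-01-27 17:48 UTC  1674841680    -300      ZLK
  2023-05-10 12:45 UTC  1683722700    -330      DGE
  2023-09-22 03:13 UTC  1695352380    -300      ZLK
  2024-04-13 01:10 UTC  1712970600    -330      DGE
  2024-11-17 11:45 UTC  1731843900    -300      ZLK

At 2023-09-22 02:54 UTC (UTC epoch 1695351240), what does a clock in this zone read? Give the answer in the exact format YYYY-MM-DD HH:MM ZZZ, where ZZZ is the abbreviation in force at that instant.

2023-09-21 21:24 DGE

Query: 2023-09-22 02:54 UTC
Rule 2/5 (DGE, -05:30): 2023-05-10 12:45 UTC ≤ query < 2023-09-22 03:13 UTC
2·60 + 54 - 330 = -156 min
-156 = -1·1440 + 1284; 1284 = 21·60 + 24 → 21:24, 2023-09-22 - 1 day = 2023-09-21
→ 2023-09-21 21:24 DGE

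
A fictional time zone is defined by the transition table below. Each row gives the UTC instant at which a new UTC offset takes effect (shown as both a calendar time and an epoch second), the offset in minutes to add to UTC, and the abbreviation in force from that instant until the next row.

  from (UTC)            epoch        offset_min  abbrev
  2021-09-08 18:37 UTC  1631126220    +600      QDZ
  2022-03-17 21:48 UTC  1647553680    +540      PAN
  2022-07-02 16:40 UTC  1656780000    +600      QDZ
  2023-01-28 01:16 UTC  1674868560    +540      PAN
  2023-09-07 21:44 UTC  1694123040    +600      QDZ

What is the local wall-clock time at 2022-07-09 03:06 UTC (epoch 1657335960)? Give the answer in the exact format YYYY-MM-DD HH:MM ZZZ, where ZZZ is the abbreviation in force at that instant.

2022-07-09 13:06 QDZ

Query: 2022-07-09 03:06 UTC
Rule 3/5 (QDZ, +10:00): 2022-07-02 16:40 UTC ≤ query < 2023-01-28 01:16 UTC
3·60 + 6 + 600 = 786 min
786 = 0·1440 + 786; 786 = 13·60 + 6 → 13:06, same day
→ 2022-07-09 13:06 QDZ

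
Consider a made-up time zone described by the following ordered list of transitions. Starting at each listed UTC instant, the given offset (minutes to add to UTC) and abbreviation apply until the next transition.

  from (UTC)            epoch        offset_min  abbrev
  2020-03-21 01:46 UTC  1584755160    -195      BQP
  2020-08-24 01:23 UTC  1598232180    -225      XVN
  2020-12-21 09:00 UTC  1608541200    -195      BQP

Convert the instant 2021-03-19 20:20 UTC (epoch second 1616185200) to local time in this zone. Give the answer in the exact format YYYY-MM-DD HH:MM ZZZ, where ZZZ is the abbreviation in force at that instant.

2021-03-19 17:05 BQP

Query: 2021-03-19 20:20 UTC
Rule 3/3 (BQP, -03:15): 2020-12-21 09:00 UTC ≤ query < +∞
20·60 + 20 - 195 = 1025 min
1025 = 0·1440 + 1025; 1025 = 17·60 + 5 → 17:05, same day
→ 2021-03-19 17:05 BQP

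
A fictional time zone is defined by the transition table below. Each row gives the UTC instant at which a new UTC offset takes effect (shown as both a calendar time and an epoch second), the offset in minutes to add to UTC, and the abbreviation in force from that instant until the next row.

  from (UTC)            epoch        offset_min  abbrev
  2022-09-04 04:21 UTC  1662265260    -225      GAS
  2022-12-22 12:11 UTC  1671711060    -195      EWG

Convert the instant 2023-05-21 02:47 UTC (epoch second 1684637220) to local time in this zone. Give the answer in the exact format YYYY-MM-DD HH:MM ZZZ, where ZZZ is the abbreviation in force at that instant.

Query: 2023-05-21 02:47 UTC
Rule 2/2 (EWG, -03:15): 2022-12-22 12:11 UTC ≤ query < +∞
2·60 + 47 - 195 = -28 min
-28 = -1·1440 + 1412; 1412 = 23·60 + 32 → 23:32, 2023-05-21 - 1 day = 2023-05-20
→ 2023-05-20 23:32 EWG

2023-05-20 23:32 EWG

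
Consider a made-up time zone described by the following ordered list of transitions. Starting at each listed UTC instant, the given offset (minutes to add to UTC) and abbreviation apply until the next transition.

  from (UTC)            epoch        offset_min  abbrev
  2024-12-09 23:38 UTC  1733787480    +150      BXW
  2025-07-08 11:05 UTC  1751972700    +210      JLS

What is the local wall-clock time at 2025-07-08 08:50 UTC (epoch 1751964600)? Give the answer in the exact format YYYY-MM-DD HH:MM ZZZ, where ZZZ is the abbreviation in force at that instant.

Query: 2025-07-08 08:50 UTC
Rule 1/2 (BXW, +02:30): 2024-12-09 23:38 UTC ≤ query < 2025-07-08 11:05 UTC
8·60 + 50 + 150 = 680 min
680 = 0·1440 + 680; 680 = 11·60 + 20 → 11:20, same day
→ 2025-07-08 11:20 BXW

2025-07-08 11:20 BXW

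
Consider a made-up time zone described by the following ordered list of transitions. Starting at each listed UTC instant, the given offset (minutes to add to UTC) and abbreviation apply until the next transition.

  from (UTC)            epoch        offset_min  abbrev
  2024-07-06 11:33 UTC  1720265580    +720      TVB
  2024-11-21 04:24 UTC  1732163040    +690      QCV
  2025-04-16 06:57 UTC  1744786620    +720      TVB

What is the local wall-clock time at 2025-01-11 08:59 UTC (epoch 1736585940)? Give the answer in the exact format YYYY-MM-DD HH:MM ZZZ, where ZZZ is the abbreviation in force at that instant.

Query: 2025-01-11 08:59 UTC
Rule 2/3 (QCV, +11:30): 2024-11-21 04:24 UTC ≤ query < 2025-04-16 06:57 UTC
8·60 + 59 + 690 = 1229 min
1229 = 0·1440 + 1229; 1229 = 20·60 + 29 → 20:29, same day
→ 2025-01-11 20:29 QCV

2025-01-11 20:29 QCV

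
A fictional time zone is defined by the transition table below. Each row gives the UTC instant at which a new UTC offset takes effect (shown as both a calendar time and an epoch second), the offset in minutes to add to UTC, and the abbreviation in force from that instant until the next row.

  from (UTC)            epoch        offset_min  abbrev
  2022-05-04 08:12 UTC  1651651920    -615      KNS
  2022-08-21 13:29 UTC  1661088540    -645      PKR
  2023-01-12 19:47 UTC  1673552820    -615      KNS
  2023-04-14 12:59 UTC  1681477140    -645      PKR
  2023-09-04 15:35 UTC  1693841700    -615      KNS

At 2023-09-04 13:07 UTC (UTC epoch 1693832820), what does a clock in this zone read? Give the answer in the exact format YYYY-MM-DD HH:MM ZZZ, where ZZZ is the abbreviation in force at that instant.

2023-09-04 02:22 PKR

Query: 2023-09-04 13:07 UTC
Rule 4/5 (PKR, -10:45): 2023-04-14 12:59 UTC ≤ query < 2023-09-04 15:35 UTC
13·60 + 7 - 645 = 142 min
142 = 0·1440 + 142; 142 = 2·60 + 22 → 02:22, same day
→ 2023-09-04 02:22 PKR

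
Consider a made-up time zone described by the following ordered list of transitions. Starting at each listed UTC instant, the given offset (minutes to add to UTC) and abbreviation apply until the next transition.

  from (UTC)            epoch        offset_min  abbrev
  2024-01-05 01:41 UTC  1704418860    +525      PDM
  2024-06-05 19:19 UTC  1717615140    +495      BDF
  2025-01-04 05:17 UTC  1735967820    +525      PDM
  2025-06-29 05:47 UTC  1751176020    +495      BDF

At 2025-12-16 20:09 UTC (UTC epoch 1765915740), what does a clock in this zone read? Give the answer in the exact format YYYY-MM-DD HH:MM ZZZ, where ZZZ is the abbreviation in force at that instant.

2025-12-17 04:24 BDF

Query: 2025-12-16 20:09 UTC
Rule 4/4 (BDF, +08:15): 2025-06-29 05:47 UTC ≤ query < +∞
20·60 + 9 + 495 = 1704 min
1704 = 1·1440 + 264; 264 = 4·60 + 24 → 04:24, 2025-12-16 + 1 day = 2025-12-17
→ 2025-12-17 04:24 BDF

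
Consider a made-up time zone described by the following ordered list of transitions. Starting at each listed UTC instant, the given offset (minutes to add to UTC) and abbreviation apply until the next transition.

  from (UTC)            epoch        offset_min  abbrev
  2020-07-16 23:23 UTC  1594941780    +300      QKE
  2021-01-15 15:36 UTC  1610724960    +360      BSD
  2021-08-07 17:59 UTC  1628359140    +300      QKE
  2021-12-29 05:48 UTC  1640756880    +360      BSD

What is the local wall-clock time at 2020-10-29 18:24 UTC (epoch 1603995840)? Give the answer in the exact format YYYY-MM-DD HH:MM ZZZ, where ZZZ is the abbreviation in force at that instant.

2020-10-29 23:24 QKE

Query: 2020-10-29 18:24 UTC
Rule 1/4 (QKE, +05:00): 2020-07-16 23:23 UTC ≤ query < 2021-01-15 15:36 UTC
18·60 + 24 + 300 = 1404 min
1404 = 0·1440 + 1404; 1404 = 23·60 + 24 → 23:24, same day
→ 2020-10-29 23:24 QKE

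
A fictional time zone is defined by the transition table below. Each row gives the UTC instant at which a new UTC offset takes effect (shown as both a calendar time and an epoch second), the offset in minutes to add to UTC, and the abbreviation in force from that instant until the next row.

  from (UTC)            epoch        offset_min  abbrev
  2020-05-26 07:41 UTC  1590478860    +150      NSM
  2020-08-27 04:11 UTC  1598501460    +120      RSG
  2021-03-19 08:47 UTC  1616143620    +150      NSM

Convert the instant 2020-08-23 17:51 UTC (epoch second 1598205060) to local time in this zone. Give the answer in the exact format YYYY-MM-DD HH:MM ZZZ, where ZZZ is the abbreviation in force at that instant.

2020-08-23 20:21 NSM

Query: 2020-08-23 17:51 UTC
Rule 1/3 (NSM, +02:30): 2020-05-26 07:41 UTC ≤ query < 2020-08-27 04:11 UTC
17·60 + 51 + 150 = 1221 min
1221 = 0·1440 + 1221; 1221 = 20·60 + 21 → 20:21, same day
→ 2020-08-23 20:21 NSM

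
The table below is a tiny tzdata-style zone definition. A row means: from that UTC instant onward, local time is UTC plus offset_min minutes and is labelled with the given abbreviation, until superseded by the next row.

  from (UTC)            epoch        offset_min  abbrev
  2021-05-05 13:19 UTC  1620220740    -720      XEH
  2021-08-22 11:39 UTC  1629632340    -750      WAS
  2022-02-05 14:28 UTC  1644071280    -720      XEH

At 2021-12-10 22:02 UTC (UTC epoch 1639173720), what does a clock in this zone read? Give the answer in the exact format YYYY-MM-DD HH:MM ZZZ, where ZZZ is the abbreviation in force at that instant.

Query: 2021-12-10 22:02 UTC
Rule 2/3 (WAS, -12:30): 2021-08-22 11:39 UTC ≤ query < 2022-02-05 14:28 UTC
22·60 + 2 - 750 = 572 min
572 = 0·1440 + 572; 572 = 9·60 + 32 → 09:32, same day
→ 2021-12-10 09:32 WAS

2021-12-10 09:32 WAS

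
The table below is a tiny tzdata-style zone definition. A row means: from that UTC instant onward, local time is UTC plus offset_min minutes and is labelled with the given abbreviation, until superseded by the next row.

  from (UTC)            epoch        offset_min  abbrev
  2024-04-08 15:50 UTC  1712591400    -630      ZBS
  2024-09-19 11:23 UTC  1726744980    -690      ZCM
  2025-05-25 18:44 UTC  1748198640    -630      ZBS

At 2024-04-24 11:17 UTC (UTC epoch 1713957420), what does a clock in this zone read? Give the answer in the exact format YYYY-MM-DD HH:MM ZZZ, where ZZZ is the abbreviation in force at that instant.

2024-04-24 00:47 ZBS

Query: 2024-04-24 11:17 UTC
Rule 1/3 (ZBS, -10:30): 2024-04-08 15:50 UTC ≤ query < 2024-09-19 11:23 UTC
11·60 + 17 - 630 = 47 min
47 = 0·1440 + 47; 47 = 0·60 + 47 → 00:47, same day
→ 2024-04-24 00:47 ZBS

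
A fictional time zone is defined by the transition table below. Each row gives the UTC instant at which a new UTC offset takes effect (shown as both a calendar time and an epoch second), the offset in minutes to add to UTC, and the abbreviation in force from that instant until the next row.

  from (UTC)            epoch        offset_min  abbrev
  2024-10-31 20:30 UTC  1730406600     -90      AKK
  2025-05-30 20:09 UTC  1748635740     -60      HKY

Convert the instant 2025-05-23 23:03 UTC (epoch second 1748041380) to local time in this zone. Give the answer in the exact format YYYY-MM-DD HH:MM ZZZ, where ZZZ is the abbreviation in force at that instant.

2025-05-23 21:33 AKK

Query: 2025-05-23 23:03 UTC
Rule 1/2 (AKK, -01:30): 2024-10-31 20:30 UTC ≤ query < 2025-05-30 20:09 UTC
23·60 + 3 - 90 = 1293 min
1293 = 0·1440 + 1293; 1293 = 21·60 + 33 → 21:33, same day
→ 2025-05-23 21:33 AKK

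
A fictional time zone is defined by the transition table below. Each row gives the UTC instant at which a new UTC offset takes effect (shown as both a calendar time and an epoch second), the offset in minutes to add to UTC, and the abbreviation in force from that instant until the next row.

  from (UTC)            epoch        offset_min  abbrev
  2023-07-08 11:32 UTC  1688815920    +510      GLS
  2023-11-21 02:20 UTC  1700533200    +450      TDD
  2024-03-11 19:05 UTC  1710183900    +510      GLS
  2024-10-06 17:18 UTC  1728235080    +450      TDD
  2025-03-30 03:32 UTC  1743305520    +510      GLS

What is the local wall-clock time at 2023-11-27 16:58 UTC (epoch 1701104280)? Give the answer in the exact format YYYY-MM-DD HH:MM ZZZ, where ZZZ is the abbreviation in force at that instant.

2023-11-28 00:28 TDD

Query: 2023-11-27 16:58 UTC
Rule 2/5 (TDD, +07:30): 2023-11-21 02:20 UTC ≤ query < 2024-03-11 19:05 UTC
16·60 + 58 + 450 = 1468 min
1468 = 1·1440 + 28; 28 = 0·60 + 28 → 00:28, 2023-11-27 + 1 day = 2023-11-28
→ 2023-11-28 00:28 TDD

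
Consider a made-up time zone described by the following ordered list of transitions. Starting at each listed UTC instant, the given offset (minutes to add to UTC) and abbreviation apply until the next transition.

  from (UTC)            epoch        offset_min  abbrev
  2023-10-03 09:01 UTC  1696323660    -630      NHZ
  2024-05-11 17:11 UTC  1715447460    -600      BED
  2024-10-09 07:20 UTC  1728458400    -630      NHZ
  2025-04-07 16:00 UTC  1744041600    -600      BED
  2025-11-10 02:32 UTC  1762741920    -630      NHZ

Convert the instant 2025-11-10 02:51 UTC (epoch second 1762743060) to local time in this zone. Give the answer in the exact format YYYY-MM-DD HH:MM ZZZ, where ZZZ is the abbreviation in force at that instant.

2025-11-09 16:21 NHZ

Query: 2025-11-10 02:51 UTC
Rule 5/5 (NHZ, -10:30): 2025-11-10 02:32 UTC ≤ query < +∞
2·60 + 51 - 630 = -459 min
-459 = -1·1440 + 981; 981 = 16·60 + 21 → 16:21, 2025-11-10 - 1 day = 2025-11-09
→ 2025-11-09 16:21 NHZ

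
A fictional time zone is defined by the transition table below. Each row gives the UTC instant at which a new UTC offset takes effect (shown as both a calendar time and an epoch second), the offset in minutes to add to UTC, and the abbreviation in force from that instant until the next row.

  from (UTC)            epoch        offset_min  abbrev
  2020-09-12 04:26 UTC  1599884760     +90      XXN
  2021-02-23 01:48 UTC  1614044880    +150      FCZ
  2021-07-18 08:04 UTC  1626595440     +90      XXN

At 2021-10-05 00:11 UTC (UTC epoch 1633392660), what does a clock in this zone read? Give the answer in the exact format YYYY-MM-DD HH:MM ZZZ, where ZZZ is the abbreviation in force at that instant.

Query: 2021-10-05 00:11 UTC
Rule 3/3 (XXN, +01:30): 2021-07-18 08:04 UTC ≤ query < +∞
0·60 + 11 + 90 = 101 min
101 = 0·1440 + 101; 101 = 1·60 + 41 → 01:41, same day
→ 2021-10-05 01:41 XXN

2021-10-05 01:41 XXN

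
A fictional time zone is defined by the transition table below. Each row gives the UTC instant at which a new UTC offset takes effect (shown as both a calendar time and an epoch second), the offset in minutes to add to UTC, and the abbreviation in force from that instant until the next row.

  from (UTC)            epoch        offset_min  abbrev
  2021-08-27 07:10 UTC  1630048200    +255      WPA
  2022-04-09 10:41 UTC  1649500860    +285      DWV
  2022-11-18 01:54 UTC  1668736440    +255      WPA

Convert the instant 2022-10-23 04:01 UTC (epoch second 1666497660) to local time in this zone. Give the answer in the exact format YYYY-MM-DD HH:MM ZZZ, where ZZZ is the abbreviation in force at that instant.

2022-10-23 08:46 DWV

Query: 2022-10-23 04:01 UTC
Rule 2/3 (DWV, +04:45): 2022-04-09 10:41 UTC ≤ query < 2022-11-18 01:54 UTC
4·60 + 1 + 285 = 526 min
526 = 0·1440 + 526; 526 = 8·60 + 46 → 08:46, same day
→ 2022-10-23 08:46 DWV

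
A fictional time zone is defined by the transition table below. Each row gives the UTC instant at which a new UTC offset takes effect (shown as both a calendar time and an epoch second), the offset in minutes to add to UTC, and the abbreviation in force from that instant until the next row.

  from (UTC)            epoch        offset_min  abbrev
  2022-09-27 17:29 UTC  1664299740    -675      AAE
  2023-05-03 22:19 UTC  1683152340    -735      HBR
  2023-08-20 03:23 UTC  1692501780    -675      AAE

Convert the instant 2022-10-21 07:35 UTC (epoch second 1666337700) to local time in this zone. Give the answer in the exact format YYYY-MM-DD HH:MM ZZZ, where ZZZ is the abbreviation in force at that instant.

Query: 2022-10-21 07:35 UTC
Rule 1/3 (AAE, -11:15): 2022-09-27 17:29 UTC ≤ query < 2023-05-03 22:19 UTC
7·60 + 35 - 675 = -220 min
-220 = -1·1440 + 1220; 1220 = 20·60 + 20 → 20:20, 2022-10-21 - 1 day = 2022-10-20
→ 2022-10-20 20:20 AAE

2022-10-20 20:20 AAE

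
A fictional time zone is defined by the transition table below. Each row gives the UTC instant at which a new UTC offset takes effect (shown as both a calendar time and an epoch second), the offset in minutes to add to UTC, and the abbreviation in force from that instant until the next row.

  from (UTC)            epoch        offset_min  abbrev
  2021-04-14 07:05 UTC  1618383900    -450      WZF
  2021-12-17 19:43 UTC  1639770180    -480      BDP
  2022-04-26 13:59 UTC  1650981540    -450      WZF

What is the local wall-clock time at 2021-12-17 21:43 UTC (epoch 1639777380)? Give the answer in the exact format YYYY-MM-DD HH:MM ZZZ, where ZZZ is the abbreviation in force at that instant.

2021-12-17 13:43 BDP

Query: 2021-12-17 21:43 UTC
Rule 2/3 (BDP, -08:00): 2021-12-17 19:43 UTC ≤ query < 2022-04-26 13:59 UTC
21·60 + 43 - 480 = 823 min
823 = 0·1440 + 823; 823 = 13·60 + 43 → 13:43, same day
→ 2021-12-17 13:43 BDP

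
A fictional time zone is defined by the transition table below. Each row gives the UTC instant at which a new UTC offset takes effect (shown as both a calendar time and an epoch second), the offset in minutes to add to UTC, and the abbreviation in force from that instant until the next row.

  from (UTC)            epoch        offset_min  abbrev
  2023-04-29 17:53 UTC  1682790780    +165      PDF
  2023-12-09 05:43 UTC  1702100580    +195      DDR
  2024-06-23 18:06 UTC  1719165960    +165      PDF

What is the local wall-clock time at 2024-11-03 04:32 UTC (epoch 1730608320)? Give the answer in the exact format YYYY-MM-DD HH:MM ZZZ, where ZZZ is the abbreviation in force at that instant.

2024-11-03 07:17 PDF

Query: 2024-11-03 04:32 UTC
Rule 3/3 (PDF, +02:45): 2024-06-23 18:06 UTC ≤ query < +∞
4·60 + 32 + 165 = 437 min
437 = 0·1440 + 437; 437 = 7·60 + 17 → 07:17, same day
→ 2024-11-03 07:17 PDF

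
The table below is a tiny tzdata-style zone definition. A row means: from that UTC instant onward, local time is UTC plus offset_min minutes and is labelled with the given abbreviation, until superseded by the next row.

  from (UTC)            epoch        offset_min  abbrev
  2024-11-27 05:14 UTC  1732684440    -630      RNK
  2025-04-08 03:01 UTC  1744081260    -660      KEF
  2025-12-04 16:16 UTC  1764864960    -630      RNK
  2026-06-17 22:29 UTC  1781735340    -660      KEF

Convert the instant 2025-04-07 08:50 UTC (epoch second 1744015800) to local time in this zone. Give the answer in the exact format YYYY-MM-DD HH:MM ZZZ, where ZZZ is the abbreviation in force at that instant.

2025-04-06 22:20 RNK

Query: 2025-04-07 08:50 UTC
Rule 1/4 (RNK, -10:30): 2024-11-27 05:14 UTC ≤ query < 2025-04-08 03:01 UTC
8·60 + 50 - 630 = -100 min
-100 = -1·1440 + 1340; 1340 = 22·60 + 20 → 22:20, 2025-04-07 - 1 day = 2025-04-06
→ 2025-04-06 22:20 RNK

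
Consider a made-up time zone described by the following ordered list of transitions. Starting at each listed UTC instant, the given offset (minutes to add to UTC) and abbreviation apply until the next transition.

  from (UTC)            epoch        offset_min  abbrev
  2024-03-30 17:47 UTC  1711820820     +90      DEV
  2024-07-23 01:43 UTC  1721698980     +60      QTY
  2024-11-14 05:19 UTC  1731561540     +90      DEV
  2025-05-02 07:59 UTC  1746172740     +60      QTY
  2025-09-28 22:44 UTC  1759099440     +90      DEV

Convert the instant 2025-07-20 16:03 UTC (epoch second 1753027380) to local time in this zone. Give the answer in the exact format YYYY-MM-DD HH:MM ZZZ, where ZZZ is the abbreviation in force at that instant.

2025-07-20 17:03 QTY

Query: 2025-07-20 16:03 UTC
Rule 4/5 (QTY, +01:00): 2025-05-02 07:59 UTC ≤ query < 2025-09-28 22:44 UTC
16·60 + 3 + 60 = 1023 min
1023 = 0·1440 + 1023; 1023 = 17·60 + 3 → 17:03, same day
→ 2025-07-20 17:03 QTY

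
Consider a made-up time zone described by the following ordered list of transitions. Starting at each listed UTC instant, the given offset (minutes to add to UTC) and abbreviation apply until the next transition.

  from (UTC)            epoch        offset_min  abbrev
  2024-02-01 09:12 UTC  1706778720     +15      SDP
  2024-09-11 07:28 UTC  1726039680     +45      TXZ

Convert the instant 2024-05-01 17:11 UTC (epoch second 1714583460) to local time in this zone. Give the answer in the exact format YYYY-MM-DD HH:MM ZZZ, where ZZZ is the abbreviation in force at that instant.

Query: 2024-05-01 17:11 UTC
Rule 1/2 (SDP, +00:15): 2024-02-01 09:12 UTC ≤ query < 2024-09-11 07:28 UTC
17·60 + 11 + 15 = 1046 min
1046 = 0·1440 + 1046; 1046 = 17·60 + 26 → 17:26, same day
→ 2024-05-01 17:26 SDP

2024-05-01 17:26 SDP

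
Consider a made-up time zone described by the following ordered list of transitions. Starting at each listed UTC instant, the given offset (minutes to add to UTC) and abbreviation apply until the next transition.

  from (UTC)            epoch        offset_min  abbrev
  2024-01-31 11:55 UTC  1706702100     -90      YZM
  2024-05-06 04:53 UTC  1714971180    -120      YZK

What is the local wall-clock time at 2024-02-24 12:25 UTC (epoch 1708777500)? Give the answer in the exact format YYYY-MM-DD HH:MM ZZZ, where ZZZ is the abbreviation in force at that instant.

2024-02-24 10:55 YZM

Query: 2024-02-24 12:25 UTC
Rule 1/2 (YZM, -01:30): 2024-01-31 11:55 UTC ≤ query < 2024-05-06 04:53 UTC
12·60 + 25 - 90 = 655 min
655 = 0·1440 + 655; 655 = 10·60 + 55 → 10:55, same day
→ 2024-02-24 10:55 YZM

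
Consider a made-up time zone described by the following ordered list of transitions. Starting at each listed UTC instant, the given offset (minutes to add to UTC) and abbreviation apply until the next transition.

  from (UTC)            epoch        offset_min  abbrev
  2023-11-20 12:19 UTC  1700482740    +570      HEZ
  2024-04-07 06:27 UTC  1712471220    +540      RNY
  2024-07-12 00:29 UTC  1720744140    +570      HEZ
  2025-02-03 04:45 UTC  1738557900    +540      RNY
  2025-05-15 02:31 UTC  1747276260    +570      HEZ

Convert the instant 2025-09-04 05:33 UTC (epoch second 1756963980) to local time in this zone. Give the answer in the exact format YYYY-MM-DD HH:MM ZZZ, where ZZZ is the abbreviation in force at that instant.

2025-09-04 15:03 HEZ

Query: 2025-09-04 05:33 UTC
Rule 5/5 (HEZ, +09:30): 2025-05-15 02:31 UTC ≤ query < +∞
5·60 + 33 + 570 = 903 min
903 = 0·1440 + 903; 903 = 15·60 + 3 → 15:03, same day
→ 2025-09-04 15:03 HEZ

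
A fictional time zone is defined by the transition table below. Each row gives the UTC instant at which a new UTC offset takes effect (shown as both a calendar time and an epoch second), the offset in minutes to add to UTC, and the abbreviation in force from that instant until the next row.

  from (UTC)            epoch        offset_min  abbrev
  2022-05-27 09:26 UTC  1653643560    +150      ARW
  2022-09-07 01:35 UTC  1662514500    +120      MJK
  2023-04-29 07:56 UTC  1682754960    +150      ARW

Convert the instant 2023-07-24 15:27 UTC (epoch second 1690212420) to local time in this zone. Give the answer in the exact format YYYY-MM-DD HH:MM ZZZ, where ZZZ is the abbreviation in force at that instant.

Query: 2023-07-24 15:27 UTC
Rule 3/3 (ARW, +02:30): 2023-04-29 07:56 UTC ≤ query < +∞
15·60 + 27 + 150 = 1077 min
1077 = 0·1440 + 1077; 1077 = 17·60 + 57 → 17:57, same day
→ 2023-07-24 17:57 ARW

2023-07-24 17:57 ARW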